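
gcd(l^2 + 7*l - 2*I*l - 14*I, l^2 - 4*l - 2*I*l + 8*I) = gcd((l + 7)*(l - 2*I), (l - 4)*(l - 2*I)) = l - 2*I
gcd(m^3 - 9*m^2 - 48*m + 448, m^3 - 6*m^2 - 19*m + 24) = m - 8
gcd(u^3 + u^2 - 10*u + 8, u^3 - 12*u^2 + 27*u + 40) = 1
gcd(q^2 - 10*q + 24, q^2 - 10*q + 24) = q^2 - 10*q + 24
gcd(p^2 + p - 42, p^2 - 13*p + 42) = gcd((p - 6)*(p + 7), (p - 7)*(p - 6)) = p - 6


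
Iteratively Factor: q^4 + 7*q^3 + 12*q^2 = (q)*(q^3 + 7*q^2 + 12*q) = q^2*(q^2 + 7*q + 12) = q^2*(q + 4)*(q + 3)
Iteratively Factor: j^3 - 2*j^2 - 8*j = (j + 2)*(j^2 - 4*j) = j*(j + 2)*(j - 4)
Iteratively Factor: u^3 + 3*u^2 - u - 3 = (u + 1)*(u^2 + 2*u - 3) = (u + 1)*(u + 3)*(u - 1)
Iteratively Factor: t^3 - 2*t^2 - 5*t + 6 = (t - 3)*(t^2 + t - 2) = (t - 3)*(t + 2)*(t - 1)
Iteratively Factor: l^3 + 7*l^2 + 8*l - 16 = (l - 1)*(l^2 + 8*l + 16) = (l - 1)*(l + 4)*(l + 4)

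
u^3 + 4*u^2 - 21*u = u*(u - 3)*(u + 7)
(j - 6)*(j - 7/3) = j^2 - 25*j/3 + 14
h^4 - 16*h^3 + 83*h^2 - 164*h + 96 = (h - 8)*(h - 4)*(h - 3)*(h - 1)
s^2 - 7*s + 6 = (s - 6)*(s - 1)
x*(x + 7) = x^2 + 7*x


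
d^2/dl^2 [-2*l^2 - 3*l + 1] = -4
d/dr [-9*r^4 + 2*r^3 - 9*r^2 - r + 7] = -36*r^3 + 6*r^2 - 18*r - 1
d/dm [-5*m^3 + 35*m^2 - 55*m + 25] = -15*m^2 + 70*m - 55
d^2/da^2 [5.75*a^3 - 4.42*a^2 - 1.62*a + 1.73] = 34.5*a - 8.84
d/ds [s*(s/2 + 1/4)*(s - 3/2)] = 3*s^2/2 - s - 3/8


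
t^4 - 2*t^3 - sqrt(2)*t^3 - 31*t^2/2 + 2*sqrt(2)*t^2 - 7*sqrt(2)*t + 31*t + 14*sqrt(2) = (t - 2)*(t - 7*sqrt(2)/2)*(t + sqrt(2)/2)*(t + 2*sqrt(2))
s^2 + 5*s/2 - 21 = (s - 7/2)*(s + 6)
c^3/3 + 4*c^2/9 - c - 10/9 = (c/3 + 1/3)*(c - 5/3)*(c + 2)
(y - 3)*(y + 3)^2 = y^3 + 3*y^2 - 9*y - 27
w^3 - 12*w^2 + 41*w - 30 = (w - 6)*(w - 5)*(w - 1)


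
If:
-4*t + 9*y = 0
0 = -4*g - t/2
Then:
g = -9*y/32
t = 9*y/4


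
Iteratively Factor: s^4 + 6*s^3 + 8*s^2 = (s + 4)*(s^3 + 2*s^2) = s*(s + 4)*(s^2 + 2*s) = s^2*(s + 4)*(s + 2)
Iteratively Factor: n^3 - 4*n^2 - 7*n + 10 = (n - 1)*(n^2 - 3*n - 10) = (n - 5)*(n - 1)*(n + 2)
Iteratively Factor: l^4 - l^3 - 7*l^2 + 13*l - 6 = (l - 2)*(l^3 + l^2 - 5*l + 3) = (l - 2)*(l - 1)*(l^2 + 2*l - 3) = (l - 2)*(l - 1)^2*(l + 3)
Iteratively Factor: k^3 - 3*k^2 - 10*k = (k - 5)*(k^2 + 2*k) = (k - 5)*(k + 2)*(k)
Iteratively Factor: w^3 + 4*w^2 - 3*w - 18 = (w + 3)*(w^2 + w - 6) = (w + 3)^2*(w - 2)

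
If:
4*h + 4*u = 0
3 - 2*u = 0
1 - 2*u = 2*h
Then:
No Solution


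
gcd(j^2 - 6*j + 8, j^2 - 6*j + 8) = j^2 - 6*j + 8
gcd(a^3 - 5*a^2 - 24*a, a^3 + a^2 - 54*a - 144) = a^2 - 5*a - 24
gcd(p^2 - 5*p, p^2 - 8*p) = p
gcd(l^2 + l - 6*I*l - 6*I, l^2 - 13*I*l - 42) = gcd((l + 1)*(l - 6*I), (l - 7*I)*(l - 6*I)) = l - 6*I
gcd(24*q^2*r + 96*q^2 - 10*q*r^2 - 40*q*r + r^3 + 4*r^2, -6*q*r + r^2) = 6*q - r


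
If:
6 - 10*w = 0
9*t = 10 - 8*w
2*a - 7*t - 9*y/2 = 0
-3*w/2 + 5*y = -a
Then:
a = 4369/2610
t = 26/45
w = 3/5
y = -202/1305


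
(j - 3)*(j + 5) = j^2 + 2*j - 15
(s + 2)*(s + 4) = s^2 + 6*s + 8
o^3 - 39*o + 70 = (o - 5)*(o - 2)*(o + 7)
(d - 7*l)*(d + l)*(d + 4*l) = d^3 - 2*d^2*l - 31*d*l^2 - 28*l^3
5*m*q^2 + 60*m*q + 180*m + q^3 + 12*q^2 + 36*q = (5*m + q)*(q + 6)^2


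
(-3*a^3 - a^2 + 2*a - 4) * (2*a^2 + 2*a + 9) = -6*a^5 - 8*a^4 - 25*a^3 - 13*a^2 + 10*a - 36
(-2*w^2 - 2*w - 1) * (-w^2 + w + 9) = 2*w^4 - 19*w^2 - 19*w - 9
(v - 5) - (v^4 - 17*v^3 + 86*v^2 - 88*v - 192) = -v^4 + 17*v^3 - 86*v^2 + 89*v + 187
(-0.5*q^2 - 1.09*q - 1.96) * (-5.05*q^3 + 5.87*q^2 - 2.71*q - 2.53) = 2.525*q^5 + 2.5695*q^4 + 4.8547*q^3 - 7.2863*q^2 + 8.0693*q + 4.9588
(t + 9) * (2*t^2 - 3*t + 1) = 2*t^3 + 15*t^2 - 26*t + 9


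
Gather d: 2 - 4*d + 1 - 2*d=3 - 6*d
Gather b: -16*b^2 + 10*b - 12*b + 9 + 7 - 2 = -16*b^2 - 2*b + 14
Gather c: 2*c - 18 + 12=2*c - 6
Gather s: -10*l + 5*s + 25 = -10*l + 5*s + 25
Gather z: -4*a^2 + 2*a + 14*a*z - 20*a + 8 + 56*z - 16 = -4*a^2 - 18*a + z*(14*a + 56) - 8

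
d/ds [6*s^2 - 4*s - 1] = 12*s - 4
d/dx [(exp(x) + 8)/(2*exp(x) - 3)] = -19*exp(x)/(2*exp(x) - 3)^2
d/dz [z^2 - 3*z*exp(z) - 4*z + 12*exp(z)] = -3*z*exp(z) + 2*z + 9*exp(z) - 4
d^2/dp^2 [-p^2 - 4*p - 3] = -2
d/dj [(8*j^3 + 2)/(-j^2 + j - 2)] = 2*(-12*j^2*(j^2 - j + 2) + (2*j - 1)*(4*j^3 + 1))/(j^2 - j + 2)^2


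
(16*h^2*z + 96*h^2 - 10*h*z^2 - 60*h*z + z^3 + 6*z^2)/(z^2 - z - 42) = (16*h^2 - 10*h*z + z^2)/(z - 7)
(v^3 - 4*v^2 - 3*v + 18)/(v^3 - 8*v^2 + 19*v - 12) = (v^2 - v - 6)/(v^2 - 5*v + 4)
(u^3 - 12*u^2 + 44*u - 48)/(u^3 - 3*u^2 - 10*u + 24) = (u - 6)/(u + 3)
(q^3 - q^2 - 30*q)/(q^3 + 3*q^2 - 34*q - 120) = q/(q + 4)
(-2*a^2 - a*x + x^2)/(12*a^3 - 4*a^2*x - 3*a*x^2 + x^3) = (a + x)/(-6*a^2 - a*x + x^2)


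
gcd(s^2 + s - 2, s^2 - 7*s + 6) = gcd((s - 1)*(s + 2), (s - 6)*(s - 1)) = s - 1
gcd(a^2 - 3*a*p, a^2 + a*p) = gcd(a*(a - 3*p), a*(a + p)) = a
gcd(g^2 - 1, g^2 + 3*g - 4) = g - 1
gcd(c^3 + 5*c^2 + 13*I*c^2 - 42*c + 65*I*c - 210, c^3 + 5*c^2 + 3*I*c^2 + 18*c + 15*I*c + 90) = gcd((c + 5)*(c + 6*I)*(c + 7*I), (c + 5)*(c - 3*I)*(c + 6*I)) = c^2 + c*(5 + 6*I) + 30*I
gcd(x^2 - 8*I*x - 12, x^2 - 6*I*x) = x - 6*I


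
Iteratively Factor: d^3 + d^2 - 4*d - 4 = (d + 2)*(d^2 - d - 2) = (d + 1)*(d + 2)*(d - 2)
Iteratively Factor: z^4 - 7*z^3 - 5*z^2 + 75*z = (z)*(z^3 - 7*z^2 - 5*z + 75) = z*(z - 5)*(z^2 - 2*z - 15) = z*(z - 5)*(z + 3)*(z - 5)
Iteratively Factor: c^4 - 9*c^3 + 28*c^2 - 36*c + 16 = (c - 4)*(c^3 - 5*c^2 + 8*c - 4) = (c - 4)*(c - 1)*(c^2 - 4*c + 4) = (c - 4)*(c - 2)*(c - 1)*(c - 2)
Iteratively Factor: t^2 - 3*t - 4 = (t + 1)*(t - 4)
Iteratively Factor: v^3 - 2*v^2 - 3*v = (v + 1)*(v^2 - 3*v) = (v - 3)*(v + 1)*(v)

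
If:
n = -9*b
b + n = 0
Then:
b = 0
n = 0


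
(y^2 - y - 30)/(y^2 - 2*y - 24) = (y + 5)/(y + 4)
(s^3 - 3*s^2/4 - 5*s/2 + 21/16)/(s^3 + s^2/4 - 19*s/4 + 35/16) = (2*s + 3)/(2*s + 5)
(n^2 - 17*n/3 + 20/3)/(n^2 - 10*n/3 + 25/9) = 3*(n - 4)/(3*n - 5)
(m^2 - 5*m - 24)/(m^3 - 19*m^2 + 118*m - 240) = (m + 3)/(m^2 - 11*m + 30)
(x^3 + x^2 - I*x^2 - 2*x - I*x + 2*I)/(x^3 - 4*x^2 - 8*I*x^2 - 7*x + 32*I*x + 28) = (x^2 + x - 2)/(x^2 - x*(4 + 7*I) + 28*I)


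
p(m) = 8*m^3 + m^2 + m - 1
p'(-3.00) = 211.00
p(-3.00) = -211.00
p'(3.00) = 223.00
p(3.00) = 227.00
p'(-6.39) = 968.19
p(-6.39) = -2053.89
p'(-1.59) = 58.49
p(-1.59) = -32.22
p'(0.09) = 1.37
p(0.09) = -0.90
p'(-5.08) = 610.19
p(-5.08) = -1029.05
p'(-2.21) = 113.80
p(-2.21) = -84.68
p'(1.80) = 82.36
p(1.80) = 50.70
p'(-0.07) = 0.98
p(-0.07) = -1.07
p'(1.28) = 42.88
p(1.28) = 18.70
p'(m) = 24*m^2 + 2*m + 1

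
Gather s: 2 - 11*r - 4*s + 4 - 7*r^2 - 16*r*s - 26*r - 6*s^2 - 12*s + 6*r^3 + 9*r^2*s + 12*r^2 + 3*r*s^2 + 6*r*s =6*r^3 + 5*r^2 - 37*r + s^2*(3*r - 6) + s*(9*r^2 - 10*r - 16) + 6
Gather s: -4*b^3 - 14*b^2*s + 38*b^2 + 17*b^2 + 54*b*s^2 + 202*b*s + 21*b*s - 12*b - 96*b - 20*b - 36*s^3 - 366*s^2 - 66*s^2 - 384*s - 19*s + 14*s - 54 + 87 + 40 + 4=-4*b^3 + 55*b^2 - 128*b - 36*s^3 + s^2*(54*b - 432) + s*(-14*b^2 + 223*b - 389) + 77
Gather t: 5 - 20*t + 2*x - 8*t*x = t*(-8*x - 20) + 2*x + 5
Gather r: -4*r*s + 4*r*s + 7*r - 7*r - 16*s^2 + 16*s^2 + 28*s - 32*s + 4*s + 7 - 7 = 0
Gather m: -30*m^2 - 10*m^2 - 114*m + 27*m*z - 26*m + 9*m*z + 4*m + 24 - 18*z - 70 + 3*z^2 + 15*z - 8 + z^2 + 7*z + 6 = -40*m^2 + m*(36*z - 136) + 4*z^2 + 4*z - 48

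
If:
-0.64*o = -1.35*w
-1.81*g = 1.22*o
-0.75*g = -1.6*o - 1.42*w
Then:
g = 0.00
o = 0.00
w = 0.00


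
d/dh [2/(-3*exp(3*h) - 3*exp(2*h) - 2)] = (18*exp(h) + 12)*exp(2*h)/(3*exp(3*h) + 3*exp(2*h) + 2)^2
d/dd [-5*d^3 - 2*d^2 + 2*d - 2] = -15*d^2 - 4*d + 2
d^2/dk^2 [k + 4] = 0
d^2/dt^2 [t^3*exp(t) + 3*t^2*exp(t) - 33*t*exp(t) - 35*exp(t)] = (t^3 + 9*t^2 - 15*t - 95)*exp(t)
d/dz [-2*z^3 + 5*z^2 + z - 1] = -6*z^2 + 10*z + 1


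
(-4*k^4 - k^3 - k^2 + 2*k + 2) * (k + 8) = -4*k^5 - 33*k^4 - 9*k^3 - 6*k^2 + 18*k + 16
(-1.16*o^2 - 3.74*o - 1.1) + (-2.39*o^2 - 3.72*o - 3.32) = -3.55*o^2 - 7.46*o - 4.42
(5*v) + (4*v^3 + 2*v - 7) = 4*v^3 + 7*v - 7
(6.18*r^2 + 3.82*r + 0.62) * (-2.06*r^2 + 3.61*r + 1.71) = -12.7308*r^4 + 14.4406*r^3 + 23.0808*r^2 + 8.7704*r + 1.0602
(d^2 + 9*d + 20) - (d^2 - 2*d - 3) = 11*d + 23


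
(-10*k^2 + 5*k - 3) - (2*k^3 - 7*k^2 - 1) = -2*k^3 - 3*k^2 + 5*k - 2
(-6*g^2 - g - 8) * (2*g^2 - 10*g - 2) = -12*g^4 + 58*g^3 + 6*g^2 + 82*g + 16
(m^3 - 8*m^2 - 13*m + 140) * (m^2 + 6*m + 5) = m^5 - 2*m^4 - 56*m^3 + 22*m^2 + 775*m + 700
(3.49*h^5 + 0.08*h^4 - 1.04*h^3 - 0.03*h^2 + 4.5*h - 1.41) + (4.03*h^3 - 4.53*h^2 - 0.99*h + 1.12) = 3.49*h^5 + 0.08*h^4 + 2.99*h^3 - 4.56*h^2 + 3.51*h - 0.29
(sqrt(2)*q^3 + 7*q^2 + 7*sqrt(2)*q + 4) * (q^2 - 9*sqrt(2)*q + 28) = sqrt(2)*q^5 - 11*q^4 - 28*sqrt(2)*q^3 + 74*q^2 + 160*sqrt(2)*q + 112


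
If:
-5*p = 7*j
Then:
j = -5*p/7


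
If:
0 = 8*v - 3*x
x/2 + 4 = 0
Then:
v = -3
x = -8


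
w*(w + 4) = w^2 + 4*w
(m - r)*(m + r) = m^2 - r^2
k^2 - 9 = (k - 3)*(k + 3)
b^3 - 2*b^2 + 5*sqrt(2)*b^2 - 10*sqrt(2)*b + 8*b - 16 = (b - 2)*(b + sqrt(2))*(b + 4*sqrt(2))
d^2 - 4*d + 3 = (d - 3)*(d - 1)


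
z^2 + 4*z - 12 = (z - 2)*(z + 6)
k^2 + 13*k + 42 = (k + 6)*(k + 7)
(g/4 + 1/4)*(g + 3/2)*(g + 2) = g^3/4 + 9*g^2/8 + 13*g/8 + 3/4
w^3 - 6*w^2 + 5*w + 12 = (w - 4)*(w - 3)*(w + 1)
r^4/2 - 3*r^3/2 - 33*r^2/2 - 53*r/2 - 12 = (r/2 + 1/2)*(r - 8)*(r + 1)*(r + 3)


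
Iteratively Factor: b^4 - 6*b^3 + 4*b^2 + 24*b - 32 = (b - 4)*(b^3 - 2*b^2 - 4*b + 8) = (b - 4)*(b - 2)*(b^2 - 4) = (b - 4)*(b - 2)*(b + 2)*(b - 2)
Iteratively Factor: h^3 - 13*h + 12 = (h + 4)*(h^2 - 4*h + 3) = (h - 1)*(h + 4)*(h - 3)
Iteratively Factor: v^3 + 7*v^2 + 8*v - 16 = (v + 4)*(v^2 + 3*v - 4) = (v + 4)^2*(v - 1)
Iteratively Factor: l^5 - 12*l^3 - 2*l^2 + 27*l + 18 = (l + 1)*(l^4 - l^3 - 11*l^2 + 9*l + 18) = (l + 1)^2*(l^3 - 2*l^2 - 9*l + 18) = (l + 1)^2*(l + 3)*(l^2 - 5*l + 6) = (l - 3)*(l + 1)^2*(l + 3)*(l - 2)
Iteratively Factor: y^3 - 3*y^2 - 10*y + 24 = (y - 4)*(y^2 + y - 6) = (y - 4)*(y - 2)*(y + 3)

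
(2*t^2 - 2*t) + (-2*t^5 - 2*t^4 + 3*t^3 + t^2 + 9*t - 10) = -2*t^5 - 2*t^4 + 3*t^3 + 3*t^2 + 7*t - 10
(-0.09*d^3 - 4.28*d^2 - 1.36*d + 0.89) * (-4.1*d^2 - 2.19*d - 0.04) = 0.369*d^5 + 17.7451*d^4 + 14.9528*d^3 - 0.499399999999999*d^2 - 1.8947*d - 0.0356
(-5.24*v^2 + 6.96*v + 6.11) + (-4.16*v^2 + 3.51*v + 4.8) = -9.4*v^2 + 10.47*v + 10.91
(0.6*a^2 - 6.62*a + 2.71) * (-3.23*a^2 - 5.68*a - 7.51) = -1.938*a^4 + 17.9746*a^3 + 24.3423*a^2 + 34.3234*a - 20.3521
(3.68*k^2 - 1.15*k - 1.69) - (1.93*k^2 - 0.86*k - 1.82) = 1.75*k^2 - 0.29*k + 0.13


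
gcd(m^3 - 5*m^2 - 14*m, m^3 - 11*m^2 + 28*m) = m^2 - 7*m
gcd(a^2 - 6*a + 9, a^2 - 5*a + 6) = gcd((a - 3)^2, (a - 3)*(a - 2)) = a - 3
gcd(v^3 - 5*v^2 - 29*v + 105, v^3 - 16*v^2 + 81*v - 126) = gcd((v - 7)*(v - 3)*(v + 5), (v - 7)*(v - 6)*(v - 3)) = v^2 - 10*v + 21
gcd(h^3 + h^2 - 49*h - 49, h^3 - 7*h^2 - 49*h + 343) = h^2 - 49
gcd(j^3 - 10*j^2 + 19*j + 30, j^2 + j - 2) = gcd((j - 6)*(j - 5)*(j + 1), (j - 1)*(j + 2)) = 1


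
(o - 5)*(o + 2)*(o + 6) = o^3 + 3*o^2 - 28*o - 60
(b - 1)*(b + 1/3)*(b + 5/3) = b^3 + b^2 - 13*b/9 - 5/9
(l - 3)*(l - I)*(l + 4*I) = l^3 - 3*l^2 + 3*I*l^2 + 4*l - 9*I*l - 12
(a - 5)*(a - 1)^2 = a^3 - 7*a^2 + 11*a - 5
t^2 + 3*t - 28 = (t - 4)*(t + 7)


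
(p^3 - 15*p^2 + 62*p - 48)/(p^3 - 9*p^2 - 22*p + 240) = (p - 1)/(p + 5)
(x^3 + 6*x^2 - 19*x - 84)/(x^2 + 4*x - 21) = (x^2 - x - 12)/(x - 3)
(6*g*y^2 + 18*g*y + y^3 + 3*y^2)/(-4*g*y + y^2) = (6*g*y + 18*g + y^2 + 3*y)/(-4*g + y)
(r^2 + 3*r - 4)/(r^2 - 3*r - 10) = (-r^2 - 3*r + 4)/(-r^2 + 3*r + 10)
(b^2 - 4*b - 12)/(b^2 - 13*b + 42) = (b + 2)/(b - 7)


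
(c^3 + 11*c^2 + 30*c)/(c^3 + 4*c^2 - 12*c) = (c + 5)/(c - 2)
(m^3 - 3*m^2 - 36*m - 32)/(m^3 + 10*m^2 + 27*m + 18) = (m^2 - 4*m - 32)/(m^2 + 9*m + 18)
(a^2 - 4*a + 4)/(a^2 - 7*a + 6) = (a^2 - 4*a + 4)/(a^2 - 7*a + 6)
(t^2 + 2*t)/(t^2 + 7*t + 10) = t/(t + 5)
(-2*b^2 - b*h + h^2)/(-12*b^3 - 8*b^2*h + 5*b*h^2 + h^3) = 1/(6*b + h)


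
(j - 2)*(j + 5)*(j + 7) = j^3 + 10*j^2 + 11*j - 70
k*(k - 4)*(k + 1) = k^3 - 3*k^2 - 4*k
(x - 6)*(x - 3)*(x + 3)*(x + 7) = x^4 + x^3 - 51*x^2 - 9*x + 378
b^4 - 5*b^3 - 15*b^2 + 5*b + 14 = (b - 7)*(b - 1)*(b + 1)*(b + 2)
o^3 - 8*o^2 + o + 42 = (o - 7)*(o - 3)*(o + 2)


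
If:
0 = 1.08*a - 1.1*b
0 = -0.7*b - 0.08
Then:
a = -0.12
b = -0.11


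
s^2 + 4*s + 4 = (s + 2)^2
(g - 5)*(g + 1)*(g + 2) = g^3 - 2*g^2 - 13*g - 10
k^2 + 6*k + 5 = (k + 1)*(k + 5)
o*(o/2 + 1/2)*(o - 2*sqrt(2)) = o^3/2 - sqrt(2)*o^2 + o^2/2 - sqrt(2)*o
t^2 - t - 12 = (t - 4)*(t + 3)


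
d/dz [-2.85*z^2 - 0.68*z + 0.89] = -5.7*z - 0.68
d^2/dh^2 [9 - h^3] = -6*h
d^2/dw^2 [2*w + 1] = 0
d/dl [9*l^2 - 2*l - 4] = 18*l - 2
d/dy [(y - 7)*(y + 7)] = 2*y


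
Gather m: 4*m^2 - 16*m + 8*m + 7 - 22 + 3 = 4*m^2 - 8*m - 12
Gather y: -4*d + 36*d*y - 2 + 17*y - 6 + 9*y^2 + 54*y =-4*d + 9*y^2 + y*(36*d + 71) - 8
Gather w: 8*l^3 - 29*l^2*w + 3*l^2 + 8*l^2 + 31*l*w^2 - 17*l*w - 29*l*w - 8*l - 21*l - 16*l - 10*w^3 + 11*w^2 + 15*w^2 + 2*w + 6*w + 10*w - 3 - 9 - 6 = 8*l^3 + 11*l^2 - 45*l - 10*w^3 + w^2*(31*l + 26) + w*(-29*l^2 - 46*l + 18) - 18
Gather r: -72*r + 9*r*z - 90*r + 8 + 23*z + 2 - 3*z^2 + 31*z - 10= r*(9*z - 162) - 3*z^2 + 54*z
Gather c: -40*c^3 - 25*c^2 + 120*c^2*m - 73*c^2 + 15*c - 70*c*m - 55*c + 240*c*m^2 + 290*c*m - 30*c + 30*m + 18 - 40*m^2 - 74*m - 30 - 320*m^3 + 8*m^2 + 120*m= -40*c^3 + c^2*(120*m - 98) + c*(240*m^2 + 220*m - 70) - 320*m^3 - 32*m^2 + 76*m - 12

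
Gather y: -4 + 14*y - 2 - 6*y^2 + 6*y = -6*y^2 + 20*y - 6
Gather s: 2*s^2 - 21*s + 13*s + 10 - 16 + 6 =2*s^2 - 8*s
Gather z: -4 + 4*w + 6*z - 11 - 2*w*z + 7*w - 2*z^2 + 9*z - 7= 11*w - 2*z^2 + z*(15 - 2*w) - 22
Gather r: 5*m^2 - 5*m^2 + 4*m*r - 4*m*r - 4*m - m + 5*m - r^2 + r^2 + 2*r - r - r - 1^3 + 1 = 0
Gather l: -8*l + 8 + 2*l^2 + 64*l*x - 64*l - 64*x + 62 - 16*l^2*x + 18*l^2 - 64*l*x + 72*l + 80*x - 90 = l^2*(20 - 16*x) + 16*x - 20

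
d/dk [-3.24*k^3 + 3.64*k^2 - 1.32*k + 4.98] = -9.72*k^2 + 7.28*k - 1.32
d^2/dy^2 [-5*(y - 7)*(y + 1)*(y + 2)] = 40 - 30*y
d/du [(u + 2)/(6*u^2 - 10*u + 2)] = (-3*u^2 - 12*u + 11)/(2*(9*u^4 - 30*u^3 + 31*u^2 - 10*u + 1))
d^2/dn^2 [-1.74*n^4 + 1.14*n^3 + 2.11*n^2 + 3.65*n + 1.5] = -20.88*n^2 + 6.84*n + 4.22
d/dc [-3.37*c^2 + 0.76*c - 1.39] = 0.76 - 6.74*c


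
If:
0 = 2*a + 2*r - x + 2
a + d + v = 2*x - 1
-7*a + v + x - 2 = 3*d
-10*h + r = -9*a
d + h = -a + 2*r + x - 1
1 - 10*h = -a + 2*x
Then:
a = -119/516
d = 821/1032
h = -73/344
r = -2/43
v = 1369/1032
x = 373/258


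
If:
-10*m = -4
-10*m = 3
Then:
No Solution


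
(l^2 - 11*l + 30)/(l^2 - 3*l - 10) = (l - 6)/(l + 2)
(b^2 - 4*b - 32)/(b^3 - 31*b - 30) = (-b^2 + 4*b + 32)/(-b^3 + 31*b + 30)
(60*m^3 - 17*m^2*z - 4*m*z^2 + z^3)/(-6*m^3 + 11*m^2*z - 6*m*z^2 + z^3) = (-20*m^2 - m*z + z^2)/(2*m^2 - 3*m*z + z^2)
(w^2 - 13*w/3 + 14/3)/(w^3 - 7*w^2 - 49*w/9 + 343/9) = 3*(w - 2)/(3*w^2 - 14*w - 49)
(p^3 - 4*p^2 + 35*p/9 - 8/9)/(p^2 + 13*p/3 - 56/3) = (3*p^2 - 4*p + 1)/(3*(p + 7))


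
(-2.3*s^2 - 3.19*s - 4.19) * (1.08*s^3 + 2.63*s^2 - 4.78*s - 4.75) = -2.484*s^5 - 9.4942*s^4 - 1.9209*s^3 + 15.1535*s^2 + 35.1807*s + 19.9025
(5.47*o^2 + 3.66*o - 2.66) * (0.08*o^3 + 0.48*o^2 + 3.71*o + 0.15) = 0.4376*o^5 + 2.9184*o^4 + 21.8377*o^3 + 13.1223*o^2 - 9.3196*o - 0.399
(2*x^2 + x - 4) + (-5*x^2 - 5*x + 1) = -3*x^2 - 4*x - 3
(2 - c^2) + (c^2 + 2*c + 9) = 2*c + 11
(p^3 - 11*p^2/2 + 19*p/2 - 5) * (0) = 0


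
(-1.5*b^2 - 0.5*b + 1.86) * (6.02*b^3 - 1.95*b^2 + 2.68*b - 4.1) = -9.03*b^5 - 0.085*b^4 + 8.1522*b^3 + 1.183*b^2 + 7.0348*b - 7.626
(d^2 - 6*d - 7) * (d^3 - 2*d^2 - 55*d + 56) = d^5 - 8*d^4 - 50*d^3 + 400*d^2 + 49*d - 392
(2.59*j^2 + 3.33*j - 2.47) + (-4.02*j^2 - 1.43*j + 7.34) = -1.43*j^2 + 1.9*j + 4.87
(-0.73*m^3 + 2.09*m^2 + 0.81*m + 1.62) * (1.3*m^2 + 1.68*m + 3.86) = -0.949*m^5 + 1.4906*m^4 + 1.7464*m^3 + 11.5342*m^2 + 5.8482*m + 6.2532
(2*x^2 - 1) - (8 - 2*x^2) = 4*x^2 - 9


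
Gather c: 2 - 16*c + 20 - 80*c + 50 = 72 - 96*c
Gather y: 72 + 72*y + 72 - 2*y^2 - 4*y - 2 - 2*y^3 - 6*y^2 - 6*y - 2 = -2*y^3 - 8*y^2 + 62*y + 140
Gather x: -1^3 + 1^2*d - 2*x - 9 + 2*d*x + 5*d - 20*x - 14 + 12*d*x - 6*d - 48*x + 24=x*(14*d - 70)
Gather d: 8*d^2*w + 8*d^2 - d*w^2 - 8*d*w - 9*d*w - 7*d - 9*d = d^2*(8*w + 8) + d*(-w^2 - 17*w - 16)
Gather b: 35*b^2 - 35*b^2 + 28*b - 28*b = 0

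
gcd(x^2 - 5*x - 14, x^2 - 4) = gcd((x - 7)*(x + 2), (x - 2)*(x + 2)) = x + 2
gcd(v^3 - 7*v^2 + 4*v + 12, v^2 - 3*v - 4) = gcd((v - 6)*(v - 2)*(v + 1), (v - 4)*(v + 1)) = v + 1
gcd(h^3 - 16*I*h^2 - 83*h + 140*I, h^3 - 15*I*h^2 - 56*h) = h - 7*I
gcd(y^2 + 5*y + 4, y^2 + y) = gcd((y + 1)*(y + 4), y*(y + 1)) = y + 1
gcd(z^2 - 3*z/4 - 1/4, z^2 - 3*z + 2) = z - 1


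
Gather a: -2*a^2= -2*a^2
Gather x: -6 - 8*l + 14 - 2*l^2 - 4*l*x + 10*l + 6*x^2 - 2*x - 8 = -2*l^2 + 2*l + 6*x^2 + x*(-4*l - 2)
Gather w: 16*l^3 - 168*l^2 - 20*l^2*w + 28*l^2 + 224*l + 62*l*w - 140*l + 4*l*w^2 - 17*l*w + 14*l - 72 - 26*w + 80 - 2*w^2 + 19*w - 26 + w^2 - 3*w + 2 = 16*l^3 - 140*l^2 + 98*l + w^2*(4*l - 1) + w*(-20*l^2 + 45*l - 10) - 16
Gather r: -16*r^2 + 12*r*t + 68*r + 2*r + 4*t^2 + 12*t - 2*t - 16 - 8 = -16*r^2 + r*(12*t + 70) + 4*t^2 + 10*t - 24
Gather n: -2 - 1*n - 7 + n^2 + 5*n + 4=n^2 + 4*n - 5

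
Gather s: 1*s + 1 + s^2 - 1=s^2 + s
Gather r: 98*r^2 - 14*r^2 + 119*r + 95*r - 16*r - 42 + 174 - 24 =84*r^2 + 198*r + 108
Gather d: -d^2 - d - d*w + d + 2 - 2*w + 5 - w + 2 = -d^2 - d*w - 3*w + 9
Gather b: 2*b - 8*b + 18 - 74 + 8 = -6*b - 48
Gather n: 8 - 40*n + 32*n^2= 32*n^2 - 40*n + 8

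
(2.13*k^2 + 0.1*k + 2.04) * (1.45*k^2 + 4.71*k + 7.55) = 3.0885*k^4 + 10.1773*k^3 + 19.5105*k^2 + 10.3634*k + 15.402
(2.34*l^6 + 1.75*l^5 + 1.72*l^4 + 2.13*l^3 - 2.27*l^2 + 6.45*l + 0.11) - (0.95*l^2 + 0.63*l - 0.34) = 2.34*l^6 + 1.75*l^5 + 1.72*l^4 + 2.13*l^3 - 3.22*l^2 + 5.82*l + 0.45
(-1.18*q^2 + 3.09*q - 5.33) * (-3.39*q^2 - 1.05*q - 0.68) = 4.0002*q^4 - 9.2361*q^3 + 15.6266*q^2 + 3.4953*q + 3.6244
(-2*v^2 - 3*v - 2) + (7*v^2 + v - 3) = 5*v^2 - 2*v - 5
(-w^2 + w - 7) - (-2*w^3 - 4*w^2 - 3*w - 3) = 2*w^3 + 3*w^2 + 4*w - 4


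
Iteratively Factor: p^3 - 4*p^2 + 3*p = (p - 3)*(p^2 - p) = (p - 3)*(p - 1)*(p)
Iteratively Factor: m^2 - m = (m - 1)*(m)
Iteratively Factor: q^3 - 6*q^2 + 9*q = (q)*(q^2 - 6*q + 9) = q*(q - 3)*(q - 3)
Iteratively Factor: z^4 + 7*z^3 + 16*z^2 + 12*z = (z + 2)*(z^3 + 5*z^2 + 6*z) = (z + 2)*(z + 3)*(z^2 + 2*z) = (z + 2)^2*(z + 3)*(z)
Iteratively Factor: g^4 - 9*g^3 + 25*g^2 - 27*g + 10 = (g - 2)*(g^3 - 7*g^2 + 11*g - 5) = (g - 2)*(g - 1)*(g^2 - 6*g + 5) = (g - 2)*(g - 1)^2*(g - 5)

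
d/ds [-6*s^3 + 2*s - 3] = 2 - 18*s^2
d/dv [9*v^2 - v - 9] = 18*v - 1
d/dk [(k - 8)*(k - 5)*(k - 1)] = 3*k^2 - 28*k + 53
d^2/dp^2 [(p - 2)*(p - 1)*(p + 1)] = 6*p - 4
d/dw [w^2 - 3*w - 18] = 2*w - 3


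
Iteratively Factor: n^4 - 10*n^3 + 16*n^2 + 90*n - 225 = (n - 3)*(n^3 - 7*n^2 - 5*n + 75) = (n - 5)*(n - 3)*(n^2 - 2*n - 15) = (n - 5)^2*(n - 3)*(n + 3)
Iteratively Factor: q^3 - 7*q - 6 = (q + 1)*(q^2 - q - 6) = (q + 1)*(q + 2)*(q - 3)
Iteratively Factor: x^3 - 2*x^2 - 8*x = (x + 2)*(x^2 - 4*x) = (x - 4)*(x + 2)*(x)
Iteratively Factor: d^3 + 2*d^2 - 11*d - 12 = (d + 1)*(d^2 + d - 12) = (d + 1)*(d + 4)*(d - 3)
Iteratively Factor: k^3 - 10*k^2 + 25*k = (k - 5)*(k^2 - 5*k) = k*(k - 5)*(k - 5)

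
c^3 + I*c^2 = c^2*(c + I)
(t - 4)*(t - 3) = t^2 - 7*t + 12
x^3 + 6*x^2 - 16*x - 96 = (x - 4)*(x + 4)*(x + 6)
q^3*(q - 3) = q^4 - 3*q^3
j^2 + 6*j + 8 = (j + 2)*(j + 4)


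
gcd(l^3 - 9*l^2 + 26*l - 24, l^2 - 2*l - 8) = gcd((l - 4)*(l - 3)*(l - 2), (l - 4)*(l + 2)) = l - 4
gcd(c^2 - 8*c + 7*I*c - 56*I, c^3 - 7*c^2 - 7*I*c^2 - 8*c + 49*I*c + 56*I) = c - 8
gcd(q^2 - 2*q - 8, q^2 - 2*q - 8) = q^2 - 2*q - 8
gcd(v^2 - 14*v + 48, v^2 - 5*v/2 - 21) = v - 6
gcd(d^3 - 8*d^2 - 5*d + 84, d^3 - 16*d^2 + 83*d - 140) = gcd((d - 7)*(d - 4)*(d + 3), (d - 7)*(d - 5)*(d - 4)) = d^2 - 11*d + 28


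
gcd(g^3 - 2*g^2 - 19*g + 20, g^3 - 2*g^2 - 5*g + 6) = g - 1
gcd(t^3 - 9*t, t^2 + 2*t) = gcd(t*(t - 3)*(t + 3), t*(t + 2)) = t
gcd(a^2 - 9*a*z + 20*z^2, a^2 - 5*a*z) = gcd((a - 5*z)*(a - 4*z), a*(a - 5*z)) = -a + 5*z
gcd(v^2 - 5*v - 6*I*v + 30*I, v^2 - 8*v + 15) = v - 5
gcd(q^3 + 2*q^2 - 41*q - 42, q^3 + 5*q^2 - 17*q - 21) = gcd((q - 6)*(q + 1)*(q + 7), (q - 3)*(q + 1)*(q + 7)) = q^2 + 8*q + 7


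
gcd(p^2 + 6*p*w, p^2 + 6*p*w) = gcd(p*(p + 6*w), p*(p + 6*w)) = p^2 + 6*p*w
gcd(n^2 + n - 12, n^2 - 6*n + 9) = n - 3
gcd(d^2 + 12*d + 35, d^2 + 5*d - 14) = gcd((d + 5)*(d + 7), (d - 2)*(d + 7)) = d + 7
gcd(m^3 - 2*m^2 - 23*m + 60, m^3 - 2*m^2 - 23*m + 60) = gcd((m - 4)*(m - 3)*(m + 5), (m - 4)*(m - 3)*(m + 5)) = m^3 - 2*m^2 - 23*m + 60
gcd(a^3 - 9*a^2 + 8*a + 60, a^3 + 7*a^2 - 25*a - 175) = a - 5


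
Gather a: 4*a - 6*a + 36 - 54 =-2*a - 18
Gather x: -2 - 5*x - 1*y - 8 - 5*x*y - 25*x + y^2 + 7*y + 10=x*(-5*y - 30) + y^2 + 6*y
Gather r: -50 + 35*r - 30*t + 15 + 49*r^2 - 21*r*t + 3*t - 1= 49*r^2 + r*(35 - 21*t) - 27*t - 36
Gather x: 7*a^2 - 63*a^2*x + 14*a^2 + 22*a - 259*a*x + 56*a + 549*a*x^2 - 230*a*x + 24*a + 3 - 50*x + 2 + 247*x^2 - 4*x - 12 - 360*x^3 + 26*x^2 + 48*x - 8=21*a^2 + 102*a - 360*x^3 + x^2*(549*a + 273) + x*(-63*a^2 - 489*a - 6) - 15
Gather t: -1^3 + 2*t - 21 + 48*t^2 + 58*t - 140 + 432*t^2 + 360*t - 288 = 480*t^2 + 420*t - 450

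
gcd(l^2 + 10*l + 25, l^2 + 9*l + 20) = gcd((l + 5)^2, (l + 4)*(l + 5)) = l + 5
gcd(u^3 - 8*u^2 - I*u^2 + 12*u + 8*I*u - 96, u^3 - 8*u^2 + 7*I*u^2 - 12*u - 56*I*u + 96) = u^2 + u*(-8 + 3*I) - 24*I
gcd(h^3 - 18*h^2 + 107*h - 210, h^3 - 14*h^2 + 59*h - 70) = h^2 - 12*h + 35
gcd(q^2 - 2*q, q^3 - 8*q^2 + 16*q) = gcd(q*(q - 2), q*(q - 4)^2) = q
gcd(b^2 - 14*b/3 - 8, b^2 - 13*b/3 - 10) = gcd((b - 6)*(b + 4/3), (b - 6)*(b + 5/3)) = b - 6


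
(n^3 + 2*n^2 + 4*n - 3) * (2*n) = 2*n^4 + 4*n^3 + 8*n^2 - 6*n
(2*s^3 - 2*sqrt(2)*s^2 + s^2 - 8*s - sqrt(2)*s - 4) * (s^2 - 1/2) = 2*s^5 - 2*sqrt(2)*s^4 + s^4 - 9*s^3 - sqrt(2)*s^3 - 9*s^2/2 + sqrt(2)*s^2 + sqrt(2)*s/2 + 4*s + 2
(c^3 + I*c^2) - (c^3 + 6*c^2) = -6*c^2 + I*c^2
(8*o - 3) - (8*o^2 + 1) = -8*o^2 + 8*o - 4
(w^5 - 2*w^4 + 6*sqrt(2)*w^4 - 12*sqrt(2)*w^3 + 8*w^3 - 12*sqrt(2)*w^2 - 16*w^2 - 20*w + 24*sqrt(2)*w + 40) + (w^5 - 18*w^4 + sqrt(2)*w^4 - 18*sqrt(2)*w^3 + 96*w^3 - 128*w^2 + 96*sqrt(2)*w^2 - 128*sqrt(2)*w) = 2*w^5 - 20*w^4 + 7*sqrt(2)*w^4 - 30*sqrt(2)*w^3 + 104*w^3 - 144*w^2 + 84*sqrt(2)*w^2 - 104*sqrt(2)*w - 20*w + 40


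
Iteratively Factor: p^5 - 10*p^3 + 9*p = (p)*(p^4 - 10*p^2 + 9) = p*(p + 1)*(p^3 - p^2 - 9*p + 9) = p*(p - 3)*(p + 1)*(p^2 + 2*p - 3) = p*(p - 3)*(p - 1)*(p + 1)*(p + 3)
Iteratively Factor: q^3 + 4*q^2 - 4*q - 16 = (q + 2)*(q^2 + 2*q - 8) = (q + 2)*(q + 4)*(q - 2)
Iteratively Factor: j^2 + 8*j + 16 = (j + 4)*(j + 4)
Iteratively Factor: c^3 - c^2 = (c)*(c^2 - c) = c^2*(c - 1)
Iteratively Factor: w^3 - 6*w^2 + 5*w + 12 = (w - 4)*(w^2 - 2*w - 3) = (w - 4)*(w + 1)*(w - 3)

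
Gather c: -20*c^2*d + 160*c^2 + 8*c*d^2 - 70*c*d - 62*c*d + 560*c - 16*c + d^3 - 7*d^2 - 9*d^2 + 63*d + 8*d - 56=c^2*(160 - 20*d) + c*(8*d^2 - 132*d + 544) + d^3 - 16*d^2 + 71*d - 56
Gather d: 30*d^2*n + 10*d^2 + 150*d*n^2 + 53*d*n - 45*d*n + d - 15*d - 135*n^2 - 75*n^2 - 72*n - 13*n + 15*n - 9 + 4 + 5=d^2*(30*n + 10) + d*(150*n^2 + 8*n - 14) - 210*n^2 - 70*n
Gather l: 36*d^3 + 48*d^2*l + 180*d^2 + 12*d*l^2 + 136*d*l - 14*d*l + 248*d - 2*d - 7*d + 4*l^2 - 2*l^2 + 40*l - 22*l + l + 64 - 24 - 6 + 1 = 36*d^3 + 180*d^2 + 239*d + l^2*(12*d + 2) + l*(48*d^2 + 122*d + 19) + 35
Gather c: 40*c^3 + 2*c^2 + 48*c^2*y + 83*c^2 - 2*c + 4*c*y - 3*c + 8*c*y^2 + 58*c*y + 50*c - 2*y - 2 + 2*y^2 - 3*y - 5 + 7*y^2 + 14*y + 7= 40*c^3 + c^2*(48*y + 85) + c*(8*y^2 + 62*y + 45) + 9*y^2 + 9*y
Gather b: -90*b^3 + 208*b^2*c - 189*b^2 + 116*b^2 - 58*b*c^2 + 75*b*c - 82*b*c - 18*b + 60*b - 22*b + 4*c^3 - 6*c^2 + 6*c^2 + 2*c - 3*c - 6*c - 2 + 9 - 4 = -90*b^3 + b^2*(208*c - 73) + b*(-58*c^2 - 7*c + 20) + 4*c^3 - 7*c + 3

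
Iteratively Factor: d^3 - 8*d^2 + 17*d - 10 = (d - 5)*(d^2 - 3*d + 2) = (d - 5)*(d - 2)*(d - 1)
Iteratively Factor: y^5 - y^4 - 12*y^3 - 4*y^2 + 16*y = (y + 2)*(y^4 - 3*y^3 - 6*y^2 + 8*y) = y*(y + 2)*(y^3 - 3*y^2 - 6*y + 8) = y*(y - 1)*(y + 2)*(y^2 - 2*y - 8) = y*(y - 1)*(y + 2)^2*(y - 4)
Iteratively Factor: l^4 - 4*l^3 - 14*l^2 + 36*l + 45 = (l - 5)*(l^3 + l^2 - 9*l - 9) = (l - 5)*(l - 3)*(l^2 + 4*l + 3) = (l - 5)*(l - 3)*(l + 1)*(l + 3)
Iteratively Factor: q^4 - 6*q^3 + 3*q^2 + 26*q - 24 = (q + 2)*(q^3 - 8*q^2 + 19*q - 12) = (q - 1)*(q + 2)*(q^2 - 7*q + 12) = (q - 4)*(q - 1)*(q + 2)*(q - 3)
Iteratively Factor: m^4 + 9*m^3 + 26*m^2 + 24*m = (m + 3)*(m^3 + 6*m^2 + 8*m) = (m + 3)*(m + 4)*(m^2 + 2*m) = (m + 2)*(m + 3)*(m + 4)*(m)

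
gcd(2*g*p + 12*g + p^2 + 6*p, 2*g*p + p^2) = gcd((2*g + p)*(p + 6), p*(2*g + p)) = 2*g + p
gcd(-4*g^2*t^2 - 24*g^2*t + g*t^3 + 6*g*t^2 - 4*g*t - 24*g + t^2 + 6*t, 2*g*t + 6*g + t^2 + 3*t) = 1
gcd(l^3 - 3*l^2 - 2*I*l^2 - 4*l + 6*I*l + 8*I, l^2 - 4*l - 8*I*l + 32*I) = l - 4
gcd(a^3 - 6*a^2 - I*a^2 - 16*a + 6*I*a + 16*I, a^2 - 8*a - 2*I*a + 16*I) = a - 8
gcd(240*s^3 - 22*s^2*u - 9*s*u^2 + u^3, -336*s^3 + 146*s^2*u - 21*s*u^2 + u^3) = 48*s^2 - 14*s*u + u^2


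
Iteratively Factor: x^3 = (x)*(x^2) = x^2*(x)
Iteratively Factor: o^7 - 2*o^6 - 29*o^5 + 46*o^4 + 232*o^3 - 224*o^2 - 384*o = (o - 2)*(o^6 - 29*o^4 - 12*o^3 + 208*o^2 + 192*o) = o*(o - 2)*(o^5 - 29*o^3 - 12*o^2 + 208*o + 192) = o*(o - 2)*(o + 4)*(o^4 - 4*o^3 - 13*o^2 + 40*o + 48) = o*(o - 2)*(o + 3)*(o + 4)*(o^3 - 7*o^2 + 8*o + 16) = o*(o - 4)*(o - 2)*(o + 3)*(o + 4)*(o^2 - 3*o - 4) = o*(o - 4)*(o - 2)*(o + 1)*(o + 3)*(o + 4)*(o - 4)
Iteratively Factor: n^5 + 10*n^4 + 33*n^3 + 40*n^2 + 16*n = (n + 1)*(n^4 + 9*n^3 + 24*n^2 + 16*n) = (n + 1)*(n + 4)*(n^3 + 5*n^2 + 4*n) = n*(n + 1)*(n + 4)*(n^2 + 5*n + 4) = n*(n + 1)^2*(n + 4)*(n + 4)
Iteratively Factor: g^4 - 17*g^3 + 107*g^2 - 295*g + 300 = (g - 5)*(g^3 - 12*g^2 + 47*g - 60) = (g - 5)*(g - 3)*(g^2 - 9*g + 20) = (g - 5)^2*(g - 3)*(g - 4)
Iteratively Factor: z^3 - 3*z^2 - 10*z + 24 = (z - 4)*(z^2 + z - 6) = (z - 4)*(z + 3)*(z - 2)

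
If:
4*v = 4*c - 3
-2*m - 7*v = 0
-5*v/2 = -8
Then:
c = 79/20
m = -56/5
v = 16/5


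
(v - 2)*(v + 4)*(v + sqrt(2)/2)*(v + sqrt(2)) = v^4 + 2*v^3 + 3*sqrt(2)*v^3/2 - 7*v^2 + 3*sqrt(2)*v^2 - 12*sqrt(2)*v + 2*v - 8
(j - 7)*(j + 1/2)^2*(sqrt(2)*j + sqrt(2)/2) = sqrt(2)*j^4 - 11*sqrt(2)*j^3/2 - 39*sqrt(2)*j^2/4 - 41*sqrt(2)*j/8 - 7*sqrt(2)/8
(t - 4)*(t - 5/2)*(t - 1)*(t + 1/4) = t^4 - 29*t^3/4 + 117*t^2/8 - 47*t/8 - 5/2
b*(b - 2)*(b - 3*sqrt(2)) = b^3 - 3*sqrt(2)*b^2 - 2*b^2 + 6*sqrt(2)*b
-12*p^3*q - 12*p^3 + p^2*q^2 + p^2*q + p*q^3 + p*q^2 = (-3*p + q)*(4*p + q)*(p*q + p)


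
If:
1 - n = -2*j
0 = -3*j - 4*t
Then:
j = -4*t/3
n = 1 - 8*t/3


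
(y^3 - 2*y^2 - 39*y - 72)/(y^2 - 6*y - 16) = (y^2 + 6*y + 9)/(y + 2)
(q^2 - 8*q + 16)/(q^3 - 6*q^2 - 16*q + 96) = (q - 4)/(q^2 - 2*q - 24)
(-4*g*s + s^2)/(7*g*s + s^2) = (-4*g + s)/(7*g + s)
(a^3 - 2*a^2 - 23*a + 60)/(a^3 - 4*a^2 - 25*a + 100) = (a - 3)/(a - 5)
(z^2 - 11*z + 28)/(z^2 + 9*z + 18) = (z^2 - 11*z + 28)/(z^2 + 9*z + 18)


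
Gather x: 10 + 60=70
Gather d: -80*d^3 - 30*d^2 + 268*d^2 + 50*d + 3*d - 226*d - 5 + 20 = -80*d^3 + 238*d^2 - 173*d + 15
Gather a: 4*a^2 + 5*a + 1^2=4*a^2 + 5*a + 1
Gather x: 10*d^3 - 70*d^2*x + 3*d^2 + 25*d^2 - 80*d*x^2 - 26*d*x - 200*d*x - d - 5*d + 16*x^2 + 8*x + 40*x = 10*d^3 + 28*d^2 - 6*d + x^2*(16 - 80*d) + x*(-70*d^2 - 226*d + 48)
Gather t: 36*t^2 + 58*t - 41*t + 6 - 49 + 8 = 36*t^2 + 17*t - 35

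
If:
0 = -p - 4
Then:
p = -4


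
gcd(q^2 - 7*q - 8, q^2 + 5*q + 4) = q + 1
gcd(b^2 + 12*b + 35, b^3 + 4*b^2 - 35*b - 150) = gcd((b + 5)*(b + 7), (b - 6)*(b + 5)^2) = b + 5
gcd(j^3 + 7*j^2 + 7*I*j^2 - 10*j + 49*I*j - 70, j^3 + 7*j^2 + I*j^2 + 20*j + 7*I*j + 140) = j^2 + j*(7 + 5*I) + 35*I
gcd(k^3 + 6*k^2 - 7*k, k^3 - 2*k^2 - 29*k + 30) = k - 1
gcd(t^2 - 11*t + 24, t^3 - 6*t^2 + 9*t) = t - 3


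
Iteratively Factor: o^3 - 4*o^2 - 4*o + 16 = (o - 4)*(o^2 - 4) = (o - 4)*(o - 2)*(o + 2)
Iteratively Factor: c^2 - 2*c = (c - 2)*(c)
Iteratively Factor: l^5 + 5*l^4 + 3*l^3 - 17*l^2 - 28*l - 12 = (l - 2)*(l^4 + 7*l^3 + 17*l^2 + 17*l + 6) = (l - 2)*(l + 1)*(l^3 + 6*l^2 + 11*l + 6) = (l - 2)*(l + 1)*(l + 2)*(l^2 + 4*l + 3) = (l - 2)*(l + 1)*(l + 2)*(l + 3)*(l + 1)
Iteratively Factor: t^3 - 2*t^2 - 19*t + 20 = (t - 5)*(t^2 + 3*t - 4) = (t - 5)*(t + 4)*(t - 1)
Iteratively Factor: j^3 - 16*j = (j + 4)*(j^2 - 4*j) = j*(j + 4)*(j - 4)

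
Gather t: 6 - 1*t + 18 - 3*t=24 - 4*t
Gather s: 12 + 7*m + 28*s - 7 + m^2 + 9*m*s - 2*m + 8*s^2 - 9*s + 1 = m^2 + 5*m + 8*s^2 + s*(9*m + 19) + 6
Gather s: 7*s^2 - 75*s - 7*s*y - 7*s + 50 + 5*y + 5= 7*s^2 + s*(-7*y - 82) + 5*y + 55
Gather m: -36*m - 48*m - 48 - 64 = -84*m - 112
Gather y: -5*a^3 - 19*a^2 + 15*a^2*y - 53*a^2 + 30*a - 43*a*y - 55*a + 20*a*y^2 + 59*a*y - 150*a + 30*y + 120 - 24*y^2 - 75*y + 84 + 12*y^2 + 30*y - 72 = -5*a^3 - 72*a^2 - 175*a + y^2*(20*a - 12) + y*(15*a^2 + 16*a - 15) + 132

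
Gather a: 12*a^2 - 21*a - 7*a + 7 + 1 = 12*a^2 - 28*a + 8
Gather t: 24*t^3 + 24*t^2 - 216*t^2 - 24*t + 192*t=24*t^3 - 192*t^2 + 168*t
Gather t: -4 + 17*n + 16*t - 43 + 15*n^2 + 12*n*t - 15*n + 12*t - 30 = 15*n^2 + 2*n + t*(12*n + 28) - 77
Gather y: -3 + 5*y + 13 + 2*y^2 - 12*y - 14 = 2*y^2 - 7*y - 4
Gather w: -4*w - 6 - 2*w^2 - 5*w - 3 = -2*w^2 - 9*w - 9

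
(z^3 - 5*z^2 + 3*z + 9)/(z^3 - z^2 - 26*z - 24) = (z^2 - 6*z + 9)/(z^2 - 2*z - 24)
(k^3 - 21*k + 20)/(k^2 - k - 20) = (-k^3 + 21*k - 20)/(-k^2 + k + 20)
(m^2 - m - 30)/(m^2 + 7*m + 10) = (m - 6)/(m + 2)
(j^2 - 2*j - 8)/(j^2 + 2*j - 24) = (j + 2)/(j + 6)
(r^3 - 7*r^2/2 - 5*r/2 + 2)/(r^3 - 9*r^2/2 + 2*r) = (r + 1)/r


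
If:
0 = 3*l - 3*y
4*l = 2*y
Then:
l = 0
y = 0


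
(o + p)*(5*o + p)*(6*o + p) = 30*o^3 + 41*o^2*p + 12*o*p^2 + p^3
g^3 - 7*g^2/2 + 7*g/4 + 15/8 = (g - 5/2)*(g - 3/2)*(g + 1/2)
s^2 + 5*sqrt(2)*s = s*(s + 5*sqrt(2))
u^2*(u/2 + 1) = u^3/2 + u^2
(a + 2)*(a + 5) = a^2 + 7*a + 10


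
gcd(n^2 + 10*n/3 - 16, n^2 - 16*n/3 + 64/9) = n - 8/3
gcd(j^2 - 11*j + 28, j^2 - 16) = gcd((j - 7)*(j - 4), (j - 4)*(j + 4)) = j - 4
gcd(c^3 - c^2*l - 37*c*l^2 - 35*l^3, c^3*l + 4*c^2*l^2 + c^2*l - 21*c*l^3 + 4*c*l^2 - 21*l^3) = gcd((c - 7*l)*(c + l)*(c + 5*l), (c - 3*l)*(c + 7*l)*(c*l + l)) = 1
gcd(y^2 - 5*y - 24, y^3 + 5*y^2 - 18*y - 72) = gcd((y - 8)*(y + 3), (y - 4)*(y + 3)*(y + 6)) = y + 3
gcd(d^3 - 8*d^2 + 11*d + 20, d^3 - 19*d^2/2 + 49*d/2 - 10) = d^2 - 9*d + 20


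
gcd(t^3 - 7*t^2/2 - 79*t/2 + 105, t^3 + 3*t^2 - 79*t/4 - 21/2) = t + 6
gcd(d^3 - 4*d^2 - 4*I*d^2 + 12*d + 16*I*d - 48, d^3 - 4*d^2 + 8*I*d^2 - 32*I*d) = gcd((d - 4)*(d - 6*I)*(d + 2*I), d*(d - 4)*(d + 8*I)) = d - 4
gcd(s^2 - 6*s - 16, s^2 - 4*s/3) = 1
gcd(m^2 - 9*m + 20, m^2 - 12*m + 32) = m - 4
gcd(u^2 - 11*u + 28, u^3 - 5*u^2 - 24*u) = 1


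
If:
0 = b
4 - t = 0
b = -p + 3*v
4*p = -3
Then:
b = 0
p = -3/4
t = 4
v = -1/4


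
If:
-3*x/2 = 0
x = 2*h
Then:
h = 0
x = 0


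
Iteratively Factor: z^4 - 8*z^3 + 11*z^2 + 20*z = (z - 5)*(z^3 - 3*z^2 - 4*z) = (z - 5)*(z + 1)*(z^2 - 4*z) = (z - 5)*(z - 4)*(z + 1)*(z)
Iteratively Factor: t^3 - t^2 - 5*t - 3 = (t - 3)*(t^2 + 2*t + 1) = (t - 3)*(t + 1)*(t + 1)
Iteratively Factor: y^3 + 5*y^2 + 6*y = (y + 3)*(y^2 + 2*y) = (y + 2)*(y + 3)*(y)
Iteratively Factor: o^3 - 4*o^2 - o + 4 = (o - 1)*(o^2 - 3*o - 4) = (o - 1)*(o + 1)*(o - 4)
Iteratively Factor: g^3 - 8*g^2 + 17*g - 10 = (g - 5)*(g^2 - 3*g + 2) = (g - 5)*(g - 2)*(g - 1)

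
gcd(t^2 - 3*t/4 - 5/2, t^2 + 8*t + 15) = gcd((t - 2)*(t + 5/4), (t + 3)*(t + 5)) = 1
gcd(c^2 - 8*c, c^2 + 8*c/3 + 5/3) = 1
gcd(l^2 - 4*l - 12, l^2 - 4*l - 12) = l^2 - 4*l - 12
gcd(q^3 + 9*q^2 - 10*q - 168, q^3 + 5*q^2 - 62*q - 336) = q^2 + 13*q + 42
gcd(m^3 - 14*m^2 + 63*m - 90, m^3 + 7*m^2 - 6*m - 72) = m - 3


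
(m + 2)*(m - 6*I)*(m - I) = m^3 + 2*m^2 - 7*I*m^2 - 6*m - 14*I*m - 12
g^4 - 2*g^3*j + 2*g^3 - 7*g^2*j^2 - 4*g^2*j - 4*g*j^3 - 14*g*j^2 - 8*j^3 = (g + 2)*(g - 4*j)*(g + j)^2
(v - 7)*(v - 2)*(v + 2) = v^3 - 7*v^2 - 4*v + 28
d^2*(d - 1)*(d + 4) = d^4 + 3*d^3 - 4*d^2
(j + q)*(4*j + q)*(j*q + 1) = 4*j^3*q + 5*j^2*q^2 + 4*j^2 + j*q^3 + 5*j*q + q^2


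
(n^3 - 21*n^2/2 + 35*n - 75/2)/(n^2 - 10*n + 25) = (2*n^2 - 11*n + 15)/(2*(n - 5))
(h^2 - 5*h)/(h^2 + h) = (h - 5)/(h + 1)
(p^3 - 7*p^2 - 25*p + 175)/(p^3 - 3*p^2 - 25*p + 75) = (p - 7)/(p - 3)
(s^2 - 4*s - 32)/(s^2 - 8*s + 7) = (s^2 - 4*s - 32)/(s^2 - 8*s + 7)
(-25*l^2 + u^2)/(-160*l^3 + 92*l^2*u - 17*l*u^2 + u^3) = (5*l + u)/(32*l^2 - 12*l*u + u^2)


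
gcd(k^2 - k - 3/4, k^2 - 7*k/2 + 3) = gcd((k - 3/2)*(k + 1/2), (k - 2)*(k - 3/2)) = k - 3/2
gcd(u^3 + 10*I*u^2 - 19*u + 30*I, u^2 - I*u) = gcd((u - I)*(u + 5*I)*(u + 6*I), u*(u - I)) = u - I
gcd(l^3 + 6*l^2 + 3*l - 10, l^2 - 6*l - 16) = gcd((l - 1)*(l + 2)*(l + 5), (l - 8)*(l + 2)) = l + 2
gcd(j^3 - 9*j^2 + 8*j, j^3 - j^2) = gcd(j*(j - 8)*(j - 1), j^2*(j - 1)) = j^2 - j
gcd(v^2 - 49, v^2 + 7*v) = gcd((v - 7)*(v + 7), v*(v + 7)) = v + 7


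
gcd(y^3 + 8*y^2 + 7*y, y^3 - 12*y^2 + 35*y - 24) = 1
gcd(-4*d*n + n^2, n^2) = n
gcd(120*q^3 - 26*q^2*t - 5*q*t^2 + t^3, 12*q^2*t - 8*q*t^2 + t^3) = 6*q - t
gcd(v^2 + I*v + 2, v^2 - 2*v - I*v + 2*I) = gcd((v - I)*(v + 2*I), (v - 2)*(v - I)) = v - I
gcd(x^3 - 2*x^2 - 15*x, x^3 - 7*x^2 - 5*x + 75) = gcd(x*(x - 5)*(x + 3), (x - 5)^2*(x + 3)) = x^2 - 2*x - 15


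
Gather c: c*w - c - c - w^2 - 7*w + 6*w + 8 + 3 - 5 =c*(w - 2) - w^2 - w + 6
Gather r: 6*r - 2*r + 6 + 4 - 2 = 4*r + 8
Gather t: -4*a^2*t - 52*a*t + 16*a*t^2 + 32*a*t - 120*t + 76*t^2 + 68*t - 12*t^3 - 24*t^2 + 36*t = -12*t^3 + t^2*(16*a + 52) + t*(-4*a^2 - 20*a - 16)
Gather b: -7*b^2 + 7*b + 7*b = -7*b^2 + 14*b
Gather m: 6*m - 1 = 6*m - 1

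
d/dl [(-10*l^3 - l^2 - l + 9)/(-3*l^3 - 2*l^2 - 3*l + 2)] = (17*l^4 + 54*l^3 + 22*l^2 + 32*l + 25)/(9*l^6 + 12*l^5 + 22*l^4 + l^2 - 12*l + 4)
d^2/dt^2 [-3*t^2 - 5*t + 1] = -6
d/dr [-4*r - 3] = -4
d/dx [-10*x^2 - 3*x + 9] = -20*x - 3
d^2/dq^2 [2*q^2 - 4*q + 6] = 4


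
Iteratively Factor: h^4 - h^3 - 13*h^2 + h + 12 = (h - 1)*(h^3 - 13*h - 12) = (h - 1)*(h + 1)*(h^2 - h - 12) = (h - 4)*(h - 1)*(h + 1)*(h + 3)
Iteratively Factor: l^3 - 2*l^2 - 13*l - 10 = (l + 1)*(l^2 - 3*l - 10) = (l - 5)*(l + 1)*(l + 2)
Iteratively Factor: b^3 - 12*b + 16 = (b - 2)*(b^2 + 2*b - 8) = (b - 2)^2*(b + 4)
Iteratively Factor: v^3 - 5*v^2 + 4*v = (v)*(v^2 - 5*v + 4) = v*(v - 1)*(v - 4)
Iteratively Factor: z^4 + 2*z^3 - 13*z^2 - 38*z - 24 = (z - 4)*(z^3 + 6*z^2 + 11*z + 6) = (z - 4)*(z + 3)*(z^2 + 3*z + 2) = (z - 4)*(z + 2)*(z + 3)*(z + 1)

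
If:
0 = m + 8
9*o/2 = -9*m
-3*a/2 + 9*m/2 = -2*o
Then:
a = -8/3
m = -8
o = 16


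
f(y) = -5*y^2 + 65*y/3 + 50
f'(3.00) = -8.33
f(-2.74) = -46.90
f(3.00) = 70.00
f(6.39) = -15.71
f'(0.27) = 18.97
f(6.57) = -23.47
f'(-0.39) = 25.57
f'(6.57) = -44.03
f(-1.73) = -2.45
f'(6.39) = -42.23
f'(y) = 65/3 - 10*y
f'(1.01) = 11.57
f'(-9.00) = 111.67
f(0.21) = 54.33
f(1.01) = 66.78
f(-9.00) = -550.00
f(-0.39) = 40.79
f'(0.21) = 19.57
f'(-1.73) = 38.97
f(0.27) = 55.49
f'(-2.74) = 49.07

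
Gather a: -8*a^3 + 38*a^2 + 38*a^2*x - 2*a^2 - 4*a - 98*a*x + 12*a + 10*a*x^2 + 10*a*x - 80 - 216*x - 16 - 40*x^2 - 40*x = -8*a^3 + a^2*(38*x + 36) + a*(10*x^2 - 88*x + 8) - 40*x^2 - 256*x - 96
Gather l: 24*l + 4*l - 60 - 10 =28*l - 70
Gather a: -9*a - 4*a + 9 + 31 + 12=52 - 13*a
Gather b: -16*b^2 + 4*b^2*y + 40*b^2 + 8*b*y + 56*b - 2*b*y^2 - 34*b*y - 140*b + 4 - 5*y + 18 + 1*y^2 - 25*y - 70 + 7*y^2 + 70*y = b^2*(4*y + 24) + b*(-2*y^2 - 26*y - 84) + 8*y^2 + 40*y - 48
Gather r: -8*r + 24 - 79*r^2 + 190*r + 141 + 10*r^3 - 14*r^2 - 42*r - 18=10*r^3 - 93*r^2 + 140*r + 147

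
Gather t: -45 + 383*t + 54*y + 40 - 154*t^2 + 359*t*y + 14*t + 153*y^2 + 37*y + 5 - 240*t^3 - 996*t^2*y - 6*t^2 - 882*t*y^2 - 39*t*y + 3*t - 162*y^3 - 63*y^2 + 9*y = -240*t^3 + t^2*(-996*y - 160) + t*(-882*y^2 + 320*y + 400) - 162*y^3 + 90*y^2 + 100*y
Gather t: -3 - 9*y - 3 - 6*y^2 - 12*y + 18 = -6*y^2 - 21*y + 12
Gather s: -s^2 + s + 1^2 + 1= -s^2 + s + 2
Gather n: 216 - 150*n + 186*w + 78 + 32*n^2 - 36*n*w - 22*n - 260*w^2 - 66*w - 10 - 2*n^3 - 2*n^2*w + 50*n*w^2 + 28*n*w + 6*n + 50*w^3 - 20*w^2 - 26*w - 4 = -2*n^3 + n^2*(32 - 2*w) + n*(50*w^2 - 8*w - 166) + 50*w^3 - 280*w^2 + 94*w + 280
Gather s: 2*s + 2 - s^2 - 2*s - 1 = 1 - s^2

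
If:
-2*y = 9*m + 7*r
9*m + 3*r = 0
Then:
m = y/6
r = -y/2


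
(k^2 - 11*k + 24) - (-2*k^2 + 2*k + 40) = 3*k^2 - 13*k - 16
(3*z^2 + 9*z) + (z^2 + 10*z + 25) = 4*z^2 + 19*z + 25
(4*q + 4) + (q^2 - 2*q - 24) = q^2 + 2*q - 20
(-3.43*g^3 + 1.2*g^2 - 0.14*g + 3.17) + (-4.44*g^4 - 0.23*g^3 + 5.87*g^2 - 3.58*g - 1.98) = -4.44*g^4 - 3.66*g^3 + 7.07*g^2 - 3.72*g + 1.19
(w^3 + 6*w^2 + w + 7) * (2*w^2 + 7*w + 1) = 2*w^5 + 19*w^4 + 45*w^3 + 27*w^2 + 50*w + 7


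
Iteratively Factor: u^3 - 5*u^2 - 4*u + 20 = (u - 5)*(u^2 - 4) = (u - 5)*(u + 2)*(u - 2)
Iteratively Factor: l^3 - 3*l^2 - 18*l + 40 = (l - 5)*(l^2 + 2*l - 8) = (l - 5)*(l - 2)*(l + 4)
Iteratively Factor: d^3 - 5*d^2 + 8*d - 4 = (d - 1)*(d^2 - 4*d + 4) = (d - 2)*(d - 1)*(d - 2)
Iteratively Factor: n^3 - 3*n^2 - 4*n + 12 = (n - 3)*(n^2 - 4) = (n - 3)*(n - 2)*(n + 2)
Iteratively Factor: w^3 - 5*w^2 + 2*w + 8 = (w - 4)*(w^2 - w - 2) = (w - 4)*(w + 1)*(w - 2)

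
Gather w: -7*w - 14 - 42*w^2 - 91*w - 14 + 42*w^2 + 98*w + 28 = 0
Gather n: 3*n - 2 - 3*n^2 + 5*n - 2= -3*n^2 + 8*n - 4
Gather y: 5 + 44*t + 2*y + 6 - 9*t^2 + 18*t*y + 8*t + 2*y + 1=-9*t^2 + 52*t + y*(18*t + 4) + 12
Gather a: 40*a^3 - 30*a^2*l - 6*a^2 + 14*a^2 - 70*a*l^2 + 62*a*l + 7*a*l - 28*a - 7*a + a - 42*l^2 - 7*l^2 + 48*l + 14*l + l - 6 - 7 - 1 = 40*a^3 + a^2*(8 - 30*l) + a*(-70*l^2 + 69*l - 34) - 49*l^2 + 63*l - 14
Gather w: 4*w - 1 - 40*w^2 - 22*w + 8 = -40*w^2 - 18*w + 7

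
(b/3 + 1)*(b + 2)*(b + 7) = b^3/3 + 4*b^2 + 41*b/3 + 14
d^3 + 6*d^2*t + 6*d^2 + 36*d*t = d*(d + 6)*(d + 6*t)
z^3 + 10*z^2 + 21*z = z*(z + 3)*(z + 7)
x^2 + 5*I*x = x*(x + 5*I)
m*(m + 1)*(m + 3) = m^3 + 4*m^2 + 3*m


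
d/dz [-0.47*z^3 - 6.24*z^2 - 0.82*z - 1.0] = -1.41*z^2 - 12.48*z - 0.82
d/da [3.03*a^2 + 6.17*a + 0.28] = 6.06*a + 6.17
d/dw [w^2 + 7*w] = 2*w + 7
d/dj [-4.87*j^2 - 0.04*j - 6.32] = -9.74*j - 0.04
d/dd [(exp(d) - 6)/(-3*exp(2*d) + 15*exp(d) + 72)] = ((exp(d) - 6)*(2*exp(d) - 5) - exp(2*d) + 5*exp(d) + 24)*exp(d)/(3*(-exp(2*d) + 5*exp(d) + 24)^2)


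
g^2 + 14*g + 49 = (g + 7)^2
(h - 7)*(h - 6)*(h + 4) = h^3 - 9*h^2 - 10*h + 168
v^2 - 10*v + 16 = (v - 8)*(v - 2)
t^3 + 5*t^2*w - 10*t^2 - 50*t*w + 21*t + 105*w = (t - 7)*(t - 3)*(t + 5*w)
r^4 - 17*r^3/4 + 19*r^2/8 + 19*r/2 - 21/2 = (r - 2)^2*(r - 7/4)*(r + 3/2)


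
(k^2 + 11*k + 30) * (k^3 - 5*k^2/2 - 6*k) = k^5 + 17*k^4/2 - 7*k^3/2 - 141*k^2 - 180*k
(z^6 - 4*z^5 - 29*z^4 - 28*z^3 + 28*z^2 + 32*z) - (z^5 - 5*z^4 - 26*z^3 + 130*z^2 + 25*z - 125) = z^6 - 5*z^5 - 24*z^4 - 2*z^3 - 102*z^2 + 7*z + 125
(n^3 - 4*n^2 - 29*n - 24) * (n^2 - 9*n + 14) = n^5 - 13*n^4 + 21*n^3 + 181*n^2 - 190*n - 336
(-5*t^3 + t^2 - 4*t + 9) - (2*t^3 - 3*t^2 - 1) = -7*t^3 + 4*t^2 - 4*t + 10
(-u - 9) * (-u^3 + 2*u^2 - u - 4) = u^4 + 7*u^3 - 17*u^2 + 13*u + 36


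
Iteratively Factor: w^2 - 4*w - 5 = (w - 5)*(w + 1)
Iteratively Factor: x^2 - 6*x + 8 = (x - 4)*(x - 2)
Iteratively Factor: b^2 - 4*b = (b - 4)*(b)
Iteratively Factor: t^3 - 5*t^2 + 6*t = (t)*(t^2 - 5*t + 6) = t*(t - 2)*(t - 3)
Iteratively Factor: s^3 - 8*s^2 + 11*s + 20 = (s + 1)*(s^2 - 9*s + 20) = (s - 4)*(s + 1)*(s - 5)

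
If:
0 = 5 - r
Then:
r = 5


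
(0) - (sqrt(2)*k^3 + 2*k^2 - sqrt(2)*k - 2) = -sqrt(2)*k^3 - 2*k^2 + sqrt(2)*k + 2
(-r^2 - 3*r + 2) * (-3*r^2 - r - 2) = 3*r^4 + 10*r^3 - r^2 + 4*r - 4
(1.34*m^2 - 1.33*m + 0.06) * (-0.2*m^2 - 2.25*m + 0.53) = -0.268*m^4 - 2.749*m^3 + 3.6907*m^2 - 0.8399*m + 0.0318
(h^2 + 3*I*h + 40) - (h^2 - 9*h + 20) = 9*h + 3*I*h + 20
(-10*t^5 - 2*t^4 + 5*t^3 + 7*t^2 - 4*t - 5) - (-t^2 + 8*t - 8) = -10*t^5 - 2*t^4 + 5*t^3 + 8*t^2 - 12*t + 3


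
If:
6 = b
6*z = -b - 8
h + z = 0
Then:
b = 6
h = 7/3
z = -7/3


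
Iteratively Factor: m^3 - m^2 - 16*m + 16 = (m - 4)*(m^2 + 3*m - 4) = (m - 4)*(m - 1)*(m + 4)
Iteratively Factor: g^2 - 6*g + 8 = (g - 2)*(g - 4)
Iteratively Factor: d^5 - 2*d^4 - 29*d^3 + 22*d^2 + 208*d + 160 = (d - 4)*(d^4 + 2*d^3 - 21*d^2 - 62*d - 40) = (d - 5)*(d - 4)*(d^3 + 7*d^2 + 14*d + 8) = (d - 5)*(d - 4)*(d + 2)*(d^2 + 5*d + 4) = (d - 5)*(d - 4)*(d + 1)*(d + 2)*(d + 4)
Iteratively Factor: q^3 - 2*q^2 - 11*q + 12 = (q + 3)*(q^2 - 5*q + 4) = (q - 1)*(q + 3)*(q - 4)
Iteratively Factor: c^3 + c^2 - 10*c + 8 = (c + 4)*(c^2 - 3*c + 2) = (c - 1)*(c + 4)*(c - 2)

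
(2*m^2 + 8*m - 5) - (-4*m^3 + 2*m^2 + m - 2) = 4*m^3 + 7*m - 3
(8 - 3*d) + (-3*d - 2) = 6 - 6*d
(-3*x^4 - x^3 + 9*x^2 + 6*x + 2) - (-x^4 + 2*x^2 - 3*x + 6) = -2*x^4 - x^3 + 7*x^2 + 9*x - 4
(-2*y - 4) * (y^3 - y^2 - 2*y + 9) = -2*y^4 - 2*y^3 + 8*y^2 - 10*y - 36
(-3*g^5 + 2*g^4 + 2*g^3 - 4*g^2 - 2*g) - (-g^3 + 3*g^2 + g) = -3*g^5 + 2*g^4 + 3*g^3 - 7*g^2 - 3*g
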